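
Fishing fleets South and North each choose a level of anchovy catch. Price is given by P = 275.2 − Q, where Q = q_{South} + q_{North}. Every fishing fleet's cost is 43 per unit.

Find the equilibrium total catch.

Fishing fleet South's profit: π = q_{South}(275.2 − (q_{South} + q_{North})) − 43q_{South}.
∂π/∂q_{South} = 232.2 − 2q_{South} − q_{North} = 0, so q_{South} = 116.1 − 0.5q_{North}.
By symmetry q_{North} = q_{South}; substituting into the reaction function, 1.5q_{South} = 116.1 and q_{South} = 77.4.
Total catch: 77.4 + 77.4 = 154.8.

154.8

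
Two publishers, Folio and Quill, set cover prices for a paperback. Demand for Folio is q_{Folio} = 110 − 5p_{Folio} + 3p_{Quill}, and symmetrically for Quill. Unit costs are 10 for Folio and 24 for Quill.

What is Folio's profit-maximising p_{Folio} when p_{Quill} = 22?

22.6

Folio's profit: π = (p_{Folio} − 10)(110 − 5p_{Folio} + 3p_{Quill}).
∂π/∂p_{Folio} = 160 − 10p_{Folio} + 3p_{Quill} = 0 ⇒ p_{Folio} = 16 + 0.3p_{Quill}.
At p_{Quill} = 22: p_{Folio} = 16 + 0.3·22 = 22.6.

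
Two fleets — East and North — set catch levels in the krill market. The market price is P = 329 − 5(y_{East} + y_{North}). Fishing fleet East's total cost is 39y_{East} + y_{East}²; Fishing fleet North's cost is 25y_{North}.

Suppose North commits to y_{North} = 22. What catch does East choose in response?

Fishing fleet East's profit: π = y_{East}(329 − 5(y_{East} + y_{North})) − 39y_{East} − y_{East}².
∂π/∂y_{East} = 290 − 12y_{East} − 5y_{North} = 0, so y_{East} = 145/6 − (5/12)y_{North}.
At y_{North} = 22: y_{East} = 145/6 − (5/12)·22 = 15.

15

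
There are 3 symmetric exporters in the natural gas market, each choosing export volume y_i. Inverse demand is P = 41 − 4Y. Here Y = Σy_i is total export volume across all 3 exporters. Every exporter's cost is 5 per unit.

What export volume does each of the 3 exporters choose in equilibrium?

A representative exporter's profit is π_i = y_i(41 − 4Y) − 5y_i, with Y = y_i + Σ_{j≠i} y_j.
First-order condition: 36 − 8y_i − 4Σ_{j≠i} y_j = 0.
Imposing symmetry (y_j = y for all j) turns Σ_{j≠i} y_j into 2y, so 36 = 16y and y = 2.25.

2.25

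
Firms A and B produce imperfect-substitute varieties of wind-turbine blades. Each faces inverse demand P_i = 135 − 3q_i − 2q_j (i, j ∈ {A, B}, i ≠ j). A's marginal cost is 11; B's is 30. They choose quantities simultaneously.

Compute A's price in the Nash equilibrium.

61.0625

Firm A's profit: π = q_A(135 − 3q_A − 2q_B) − 11q_A.
∂π/∂q_A = 124 − 6q_A − 2q_B = 0 ⇒ q_A = 62/3 − (1/3)q_B.
Similarly q_B = 17.5 − (1/3)q_A.
Substituting the second reaction function into the first: q_A = 62/3 − (1/3)(17.5 − (1/3)q_A), which gives (8/9)q_A = 89/6 ⇒ q_A = 16.6875.
Then q_B = 17.5 − (1/3)·16.6875 = 11.9375.
P_A = 135 − 3·16.6875 − 2·11.9375 = 61.0625.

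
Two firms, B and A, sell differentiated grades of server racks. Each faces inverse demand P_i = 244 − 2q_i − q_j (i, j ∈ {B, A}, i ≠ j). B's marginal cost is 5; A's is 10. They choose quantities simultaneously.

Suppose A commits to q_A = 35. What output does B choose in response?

51

Firm B's profit: π = q_B(244 − 2q_B − q_A) − 5q_B.
∂π/∂q_B = 239 − 4q_B − q_A = 0 ⇒ q_B = 59.75 − 0.25q_A.
At q_A = 35: q_B = 59.75 − 0.25·35 = 51.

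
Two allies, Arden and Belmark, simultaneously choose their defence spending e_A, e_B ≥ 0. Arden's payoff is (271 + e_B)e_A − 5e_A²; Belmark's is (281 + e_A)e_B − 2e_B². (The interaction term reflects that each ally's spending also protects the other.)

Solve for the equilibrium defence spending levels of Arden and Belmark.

35, 79

Expanding Arden's payoff: 271e_A + e_Be_A − 5e_A².
∂π/∂e_A = 271 + e_B − 10e_A = 0, so e_A = 27.1 + 0.1e_B.
Likewise for Belmark: e_B = 70.25 + 0.25e_A.
Solving the two reaction functions simultaneously: (1 − (0.1)(0.25))e_A = 27.1 + 0.1·70.25, so 0.975e_A = 34.125 and e_A = 35.
Then e_B = 70.25 + 0.25·35 = 79.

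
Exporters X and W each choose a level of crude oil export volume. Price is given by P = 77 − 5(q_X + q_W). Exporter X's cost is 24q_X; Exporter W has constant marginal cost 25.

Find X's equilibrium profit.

64.8

Exporter X's profit: π = q_X(77 − 5(q_X + q_W)) − 24q_X.
∂π/∂q_X = 53 − 10q_X − 5q_W = 0, so q_X = 5.3 − 0.5q_W.
By the same steps for W: q_W = 5.2 − 0.5q_X.
Substituting the second reaction function into the first: q_X = 5.3 − 0.5(5.2 − 0.5q_X), which gives 0.75q_X = 2.7 ⇒ q_X = 3.6.
Then q_W = 5.2 − 0.5·3.6 = 3.4.
Price P = 77 − 5·7 = 42.
X's profit: (42 − 24)·3.6 = 64.8.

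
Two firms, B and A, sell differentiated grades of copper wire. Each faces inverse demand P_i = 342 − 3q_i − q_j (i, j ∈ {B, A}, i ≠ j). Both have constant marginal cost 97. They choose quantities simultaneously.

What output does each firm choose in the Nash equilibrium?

35

Firm B's profit: π = q_B(342 − 3q_B − q_A) − 97q_B.
∂π/∂q_B = 245 − 6q_B − q_A = 0 ⇒ q_B = 245/6 − (1/6)q_A.
By symmetry q_A = q_B; substituting into the reaction function, (7/6)q_B = 245/6 and q_B = 35.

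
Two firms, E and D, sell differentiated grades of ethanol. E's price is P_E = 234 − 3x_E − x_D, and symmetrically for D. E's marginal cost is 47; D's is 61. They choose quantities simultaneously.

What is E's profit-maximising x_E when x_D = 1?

Firm E's profit: π = x_E(234 − 3x_E − x_D) − 47x_E.
∂π/∂x_E = 187 − 6x_E − x_D = 0 ⇒ x_E = 187/6 − (1/6)x_D.
At x_D = 1: x_E = 187/6 − (1/6)·1 = 31.

31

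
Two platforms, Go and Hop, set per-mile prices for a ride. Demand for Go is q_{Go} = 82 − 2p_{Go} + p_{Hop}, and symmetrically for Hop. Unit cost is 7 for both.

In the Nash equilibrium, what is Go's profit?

1250

Go's profit: π = (p_{Go} − 7)(82 − 2p_{Go} + p_{Hop}).
∂π/∂p_{Go} = 96 − 4p_{Go} + p_{Hop} = 0 ⇒ p_{Go} = 24 + 0.25p_{Hop}.
The game is symmetric, so in equilibrium p_{Hop} = p_{Go}: the reaction function gives 0.75p_{Go} = 24, hence p_{Go} = 32.
q_{Go} = 82 − 2·32 + 32 = 50.
Profit = (32 − 7)·50 = 1250.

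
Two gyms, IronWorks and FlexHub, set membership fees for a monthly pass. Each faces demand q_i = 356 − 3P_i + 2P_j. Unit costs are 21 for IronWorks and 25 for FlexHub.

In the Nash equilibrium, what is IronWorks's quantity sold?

IronWorks's profit: π = (P_{IronWorks} − 21)(356 − 3P_{IronWorks} + 2P_{FlexHub}).
∂π/∂P_{IronWorks} = 419 − 6P_{IronWorks} + 2P_{FlexHub} = 0 ⇒ P_{IronWorks} = 419/6 + (1/3)P_{FlexHub}.
Similarly P_{FlexHub} = 431/6 + (1/3)P_{IronWorks}.
Solving the two reaction functions simultaneously: (1 − (1/3)(1/3))P_{IronWorks} = 419/6 + (1/3)·(431/6), so (8/9)P_{IronWorks} = 844/9 and P_{IronWorks} = 105.5.
Then P_{FlexHub} = 431/6 + (1/3)·105.5 = 107.
q_{IronWorks} = 356 − 3·105.5 + 2·107 = 253.5.

253.5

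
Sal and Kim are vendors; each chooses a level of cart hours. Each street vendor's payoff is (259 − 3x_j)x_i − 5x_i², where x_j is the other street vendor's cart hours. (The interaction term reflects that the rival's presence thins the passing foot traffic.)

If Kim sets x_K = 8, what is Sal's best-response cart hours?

Sal's payoff is (259 − 3x_K)x_S − 5x_S².
∂π/∂x_S = 259 − 3x_K − 10x_S = 0, so x_S = 25.9 − 0.3x_K.
At x_K = 8: x_S = 25.9 − 0.3·8 = 23.5.

23.5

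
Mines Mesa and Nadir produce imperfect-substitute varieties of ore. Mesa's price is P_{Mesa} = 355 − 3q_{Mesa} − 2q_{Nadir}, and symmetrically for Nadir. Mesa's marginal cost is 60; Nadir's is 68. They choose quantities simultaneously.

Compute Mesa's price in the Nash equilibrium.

Mine Mesa's profit: π = q_{Mesa}(355 − 3q_{Mesa} − 2q_{Nadir}) − 60q_{Mesa}.
∂π/∂q_{Mesa} = 295 − 6q_{Mesa} − 2q_{Nadir} = 0 ⇒ q_{Mesa} = 295/6 − (1/3)q_{Nadir}.
Similarly q_{Nadir} = 287/6 − (1/3)q_{Mesa}.
Substituting the second reaction function into the first: q_{Mesa} = 295/6 − (1/3)(287/6 − (1/3)q_{Mesa}), which gives (8/9)q_{Mesa} = 299/9 ⇒ q_{Mesa} = 37.375.
Then q_{Nadir} = 287/6 − (1/3)·37.375 = 35.375.
P_{Mesa} = 355 − 3·37.375 − 2·35.375 = 172.125.

172.125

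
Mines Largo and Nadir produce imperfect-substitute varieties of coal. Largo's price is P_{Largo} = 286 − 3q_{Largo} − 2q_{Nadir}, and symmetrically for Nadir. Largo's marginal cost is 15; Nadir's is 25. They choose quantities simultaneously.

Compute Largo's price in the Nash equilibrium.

118.5

Mine Largo's profit: π = q_{Largo}(286 − 3q_{Largo} − 2q_{Nadir}) − 15q_{Largo}.
∂π/∂q_{Largo} = 271 − 6q_{Largo} − 2q_{Nadir} = 0 ⇒ q_{Largo} = 271/6 − (1/3)q_{Nadir}.
Similarly q_{Nadir} = 43.5 − (1/3)q_{Largo}.
Solving the two reaction functions simultaneously: (1 − (−1/3)(−1/3))q_{Largo} = 271/6 − (1/3)·43.5, so (8/9)q_{Largo} = 92/3 and q_{Largo} = 34.5.
Then q_{Nadir} = 43.5 − (1/3)·34.5 = 32.
P_{Largo} = 286 − 3·34.5 − 2·32 = 118.5.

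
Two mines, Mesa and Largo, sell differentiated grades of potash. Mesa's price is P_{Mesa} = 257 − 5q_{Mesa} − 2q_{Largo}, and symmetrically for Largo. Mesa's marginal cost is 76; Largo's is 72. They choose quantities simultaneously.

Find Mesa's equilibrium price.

Mine Mesa's profit: π = q_{Mesa}(257 − 5q_{Mesa} − 2q_{Largo}) − 76q_{Mesa}.
∂π/∂q_{Mesa} = 181 − 10q_{Mesa} − 2q_{Largo} = 0 ⇒ q_{Mesa} = 18.1 − 0.2q_{Largo}.
Similarly q_{Largo} = 18.5 − 0.2q_{Mesa}.
Plugging q_{Largo} into Mesa's best response: q_{Mesa} = 18.1 − 0.2(18.5 − 0.2q_{Mesa}) ⇒ 0.96q_{Mesa} = 14.4, so q_{Mesa} = 15.
Then q_{Largo} = 18.5 − 0.2·15 = 15.5.
P_{Mesa} = 257 − 5·15 − 2·15.5 = 151.

151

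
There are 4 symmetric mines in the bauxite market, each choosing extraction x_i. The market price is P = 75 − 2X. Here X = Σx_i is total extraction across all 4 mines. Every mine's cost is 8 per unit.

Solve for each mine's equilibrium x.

6.7

A representative mine's profit is π_i = x_i(75 − 2X) − 8x_i, with X = x_i + Σ_{j≠i} x_j.
First-order condition: 67 − 4x_i − 2Σ_{j≠i} x_j = 0.
With identical mines, set every x_j = x: then 67 − 4x − 6x = 0, i.e. x = 67/10 = 6.7.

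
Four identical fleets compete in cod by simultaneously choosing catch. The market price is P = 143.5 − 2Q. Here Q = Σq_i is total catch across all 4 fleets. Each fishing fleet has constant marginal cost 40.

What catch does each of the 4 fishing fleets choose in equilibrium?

A representative fishing fleet's profit is π_i = q_i(143.5 − 2Q) − 40q_i, with Q = q_i + Σ_{j≠i} q_j.
First-order condition: 103.5 − 4q_i − 2Σ_{j≠i} q_j = 0.
In a symmetric equilibrium every fishing fleet chooses the same q, so Σ_{j≠i} q_j = 3q. The condition becomes 103.5 − 10q = 0, giving q = 103.5/10 = 10.35.

10.35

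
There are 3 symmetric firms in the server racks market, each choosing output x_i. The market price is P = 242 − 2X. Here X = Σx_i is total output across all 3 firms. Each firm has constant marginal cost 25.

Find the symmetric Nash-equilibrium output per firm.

A representative firm's profit is π_i = x_i(242 − 2X) − 25x_i, with X = x_i + Σ_{j≠i} x_j.
First-order condition: 217 − 4x_i − 2Σ_{j≠i} x_j = 0.
In a symmetric equilibrium every firm chooses the same x, so Σ_{j≠i} x_j = 2x. The condition becomes 217 − 8x = 0, giving x = 217/8 = 27.125.

27.125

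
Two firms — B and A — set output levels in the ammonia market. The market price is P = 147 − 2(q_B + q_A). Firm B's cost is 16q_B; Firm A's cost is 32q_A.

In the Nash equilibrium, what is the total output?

41

Firm B's profit: π = q_B(147 − 2(q_B + q_A)) − 16q_B.
∂π/∂q_B = 131 − 4q_B − 2q_A = 0, so q_B = 32.75 − 0.5q_A.
By the same steps for A: q_A = 28.75 − 0.5q_B.
Solving the two reaction functions simultaneously: (1 − (−0.5)(−0.5))q_B = 32.75 − 0.5·28.75, so 0.75q_B = 18.375 and q_B = 24.5.
Then q_A = 28.75 − 0.5·24.5 = 16.5.
Total output: 24.5 + 16.5 = 41.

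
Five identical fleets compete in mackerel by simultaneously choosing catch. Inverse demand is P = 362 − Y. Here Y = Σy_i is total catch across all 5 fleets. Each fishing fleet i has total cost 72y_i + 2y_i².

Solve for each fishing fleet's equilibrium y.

29

A representative fishing fleet's profit is π_i = y_i(362 − Y) − 72y_i − 2y_i², with Y = y_i + Σ_{j≠i} y_j.
First-order condition: 290 − 6y_i − Σ_{j≠i} y_j = 0.
In a symmetric equilibrium every fishing fleet chooses the same y, so Σ_{j≠i} y_j = 4y. The condition becomes 290 − 10y = 0, giving y = 290/10 = 29.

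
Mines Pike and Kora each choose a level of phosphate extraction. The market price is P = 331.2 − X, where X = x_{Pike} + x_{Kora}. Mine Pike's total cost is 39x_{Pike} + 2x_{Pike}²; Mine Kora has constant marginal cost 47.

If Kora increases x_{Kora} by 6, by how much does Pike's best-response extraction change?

-1

Mine Pike's profit: π = x_{Pike}(331.2 − (x_{Pike} + x_{Kora})) − 39x_{Pike} − 2x_{Pike}².
∂π/∂x_{Pike} = 292.2 − 6x_{Pike} − x_{Kora} = 0, so x_{Pike} = 48.7 − (1/6)x_{Kora}.
The reaction-function slope is −1/6, so a 6-unit rise in x_{Kora} moves x_{Pike} by −1/6 × 6 = −1. Pike's best response falls — the actions are strategic substitutes.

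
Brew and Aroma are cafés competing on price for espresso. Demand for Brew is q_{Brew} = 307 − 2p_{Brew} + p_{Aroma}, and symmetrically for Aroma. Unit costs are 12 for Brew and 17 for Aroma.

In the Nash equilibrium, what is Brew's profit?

19602

Brew's profit: π = (p_{Brew} − 12)(307 − 2p_{Brew} + p_{Aroma}).
∂π/∂p_{Brew} = 331 − 4p_{Brew} + p_{Aroma} = 0 ⇒ p_{Brew} = 82.75 + 0.25p_{Aroma}.
Similarly p_{Aroma} = 85.25 + 0.25p_{Brew}.
Substituting the second reaction function into the first: p_{Brew} = 82.75 + 0.25(85.25 + 0.25p_{Brew}), which gives 0.9375p_{Brew} = 104.0625 ⇒ p_{Brew} = 111.
Then p_{Aroma} = 85.25 + 0.25·111 = 113.
q_{Brew} = 307 − 2·111 + 113 = 198.
Profit = (111 − 12)·198 = 19602.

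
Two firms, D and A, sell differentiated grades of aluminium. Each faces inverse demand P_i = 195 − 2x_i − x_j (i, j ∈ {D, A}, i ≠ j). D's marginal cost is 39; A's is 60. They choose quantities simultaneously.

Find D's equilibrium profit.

2125.52

Firm D's profit: π = x_D(195 − 2x_D − x_A) − 39x_D.
∂π/∂x_D = 156 − 4x_D − x_A = 0 ⇒ x_D = 39 − 0.25x_A.
Similarly x_A = 33.75 − 0.25x_D.
Plugging x_A into D's best response: x_D = 39 − 0.25(33.75 − 0.25x_D) ⇒ 0.9375x_D = 30.5625, so x_D = 32.6.
Then x_A = 33.75 − 0.25·32.6 = 25.6.
P_D = 195 − 2·32.6 − 25.6 = 104.2.
Profit = (104.2 − 39)·32.6 = 2125.52.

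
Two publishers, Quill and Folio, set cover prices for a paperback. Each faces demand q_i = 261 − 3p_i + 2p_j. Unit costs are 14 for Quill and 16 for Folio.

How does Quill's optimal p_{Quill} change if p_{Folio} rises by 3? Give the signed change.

1

Quill's profit: π = (p_{Quill} − 14)(261 − 3p_{Quill} + 2p_{Folio}).
∂π/∂p_{Quill} = 303 − 6p_{Quill} + 2p_{Folio} = 0 ⇒ p_{Quill} = 50.5 + (1/3)p_{Folio}.
The reaction-function slope is 1/3, so a 3-unit rise in p_{Folio} moves p_{Quill} by 1/3 × 3 = 1. Quill's best response rises — the actions are strategic complements.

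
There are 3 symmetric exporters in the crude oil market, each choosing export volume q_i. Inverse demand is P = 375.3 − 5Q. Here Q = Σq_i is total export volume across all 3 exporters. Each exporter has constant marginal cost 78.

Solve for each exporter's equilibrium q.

A representative exporter's profit is π_i = q_i(375.3 − 5Q) − 78q_i, with Q = q_i + Σ_{j≠i} q_j.
First-order condition: 297.3 − 10q_i − 5Σ_{j≠i} q_j = 0.
Imposing symmetry (q_j = q for all j) turns Σ_{j≠i} q_j into 2q, so 297.3 = 20q and q = 14.865.

14.865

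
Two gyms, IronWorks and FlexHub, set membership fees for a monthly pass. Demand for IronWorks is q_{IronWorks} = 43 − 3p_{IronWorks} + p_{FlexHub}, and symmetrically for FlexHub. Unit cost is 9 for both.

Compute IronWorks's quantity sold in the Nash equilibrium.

IronWorks's profit: π = (p_{IronWorks} − 9)(43 − 3p_{IronWorks} + p_{FlexHub}).
∂π/∂p_{IronWorks} = 70 − 6p_{IronWorks} + p_{FlexHub} = 0 ⇒ p_{IronWorks} = 35/3 + (1/6)p_{FlexHub}.
Setting p_{IronWorks} = p_{FlexHub} in the reaction function: p_{IronWorks} = 35/3 + (1/6)p_{IronWorks}, so p_{IronWorks} = (35/3) / (5/6) = 14.
q_{IronWorks} = 43 − 3·14 + 14 = 15.

15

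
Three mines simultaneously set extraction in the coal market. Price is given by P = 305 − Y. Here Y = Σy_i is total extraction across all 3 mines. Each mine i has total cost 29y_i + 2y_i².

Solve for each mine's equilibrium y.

34.5

A representative mine's profit is π_i = y_i(305 − Y) − 29y_i − 2y_i², with Y = y_i + Σ_{j≠i} y_j.
First-order condition: 276 − 6y_i − Σ_{j≠i} y_j = 0.
Imposing symmetry (y_j = y for all j) turns Σ_{j≠i} y_j into 2y, so 276 = 8y and y = 34.5.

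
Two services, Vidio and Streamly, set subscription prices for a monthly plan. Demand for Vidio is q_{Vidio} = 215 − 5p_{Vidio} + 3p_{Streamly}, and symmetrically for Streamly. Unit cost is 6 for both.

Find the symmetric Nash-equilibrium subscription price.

Vidio's profit: π = (p_{Vidio} − 6)(215 − 5p_{Vidio} + 3p_{Streamly}).
∂π/∂p_{Vidio} = 245 − 10p_{Vidio} + 3p_{Streamly} = 0 ⇒ p_{Vidio} = 24.5 + 0.3p_{Streamly}.
Setting p_{Vidio} = p_{Streamly} in the reaction function: p_{Vidio} = 24.5 + 0.3p_{Vidio}, so p_{Vidio} = 24.5 / 0.7 = 35.

35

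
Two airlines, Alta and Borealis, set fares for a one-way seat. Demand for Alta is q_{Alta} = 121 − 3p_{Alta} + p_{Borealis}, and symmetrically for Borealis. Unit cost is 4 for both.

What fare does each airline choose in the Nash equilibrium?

26.6

Alta's profit: π = (p_{Alta} − 4)(121 − 3p_{Alta} + p_{Borealis}).
∂π/∂p_{Alta} = 133 − 6p_{Alta} + p_{Borealis} = 0 ⇒ p_{Alta} = 133/6 + (1/6)p_{Borealis}.
Setting p_{Alta} = p_{Borealis} in the reaction function: p_{Alta} = 133/6 + (1/6)p_{Alta}, so p_{Alta} = (133/6) / (5/6) = 26.6.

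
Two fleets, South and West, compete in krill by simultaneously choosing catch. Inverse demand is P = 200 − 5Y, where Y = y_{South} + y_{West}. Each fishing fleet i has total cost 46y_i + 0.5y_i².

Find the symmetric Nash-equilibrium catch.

Fishing fleet South's profit: π = y_{South}(200 − 5(y_{South} + y_{West})) − 46y_{South} − 0.5y_{South}².
∂π/∂y_{South} = 154 − 11y_{South} − 5y_{West} = 0, so y_{South} = 14 − (5/11)y_{West}.
Setting y_{South} = y_{West} in the reaction function: y_{South} = 14 − (5/11)y_{South}, so y_{South} = 14 / (16/11) = 9.625.

9.625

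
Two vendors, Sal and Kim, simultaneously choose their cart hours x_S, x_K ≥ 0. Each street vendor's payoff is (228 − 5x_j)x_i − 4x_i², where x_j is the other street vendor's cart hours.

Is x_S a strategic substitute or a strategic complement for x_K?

strategic substitutes

Sal's payoff is (228 − 5x_K)x_S − 4x_S².
∂π/∂x_S = 228 − 5x_K − 8x_S = 0, so x_S = 28.5 − 0.625x_K.
The best-response slope dx_S/dx_K = −0.625 < 0: the reaction function is downward-sloping, so the choices are strategic substitutes.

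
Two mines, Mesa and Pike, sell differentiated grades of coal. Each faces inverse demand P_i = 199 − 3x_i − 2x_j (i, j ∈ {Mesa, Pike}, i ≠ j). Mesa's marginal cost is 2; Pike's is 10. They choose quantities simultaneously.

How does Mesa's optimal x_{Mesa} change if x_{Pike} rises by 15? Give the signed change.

Mine Mesa's profit: π = x_{Mesa}(199 − 3x_{Mesa} − 2x_{Pike}) − 2x_{Mesa}.
∂π/∂x_{Mesa} = 197 − 6x_{Mesa} − 2x_{Pike} = 0 ⇒ x_{Mesa} = 197/6 − (1/3)x_{Pike}.
The reaction-function slope is −1/3, so a 15-unit rise in x_{Pike} moves x_{Mesa} by −1/3 × 15 = −5. Mesa's best response falls — the actions are strategic substitutes.

-5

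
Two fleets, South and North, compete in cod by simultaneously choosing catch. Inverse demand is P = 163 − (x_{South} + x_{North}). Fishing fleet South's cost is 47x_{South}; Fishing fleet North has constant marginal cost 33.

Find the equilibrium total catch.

Fishing fleet South's profit: π = x_{South}(163 − (x_{South} + x_{North})) − 47x_{South}.
∂π/∂x_{South} = 116 − 2x_{South} − x_{North} = 0, so x_{South} = 58 − 0.5x_{North}.
By the same steps for North: x_{North} = 65 − 0.5x_{South}.
Plugging x_{North} into South's best response: x_{South} = 58 − 0.5(65 − 0.5x_{South}) ⇒ 0.75x_{South} = 25.5, so x_{South} = 34.
Then x_{North} = 65 − 0.5·34 = 48.
Total catch: 34 + 48 = 82.

82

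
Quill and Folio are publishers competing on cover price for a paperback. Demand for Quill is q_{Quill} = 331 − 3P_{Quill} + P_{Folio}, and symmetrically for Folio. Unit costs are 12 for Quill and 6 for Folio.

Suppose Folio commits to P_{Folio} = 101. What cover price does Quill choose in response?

Quill's profit: π = (P_{Quill} − 12)(331 − 3P_{Quill} + P_{Folio}).
∂π/∂P_{Quill} = 367 − 6P_{Quill} + P_{Folio} = 0 ⇒ P_{Quill} = 367/6 + (1/6)P_{Folio}.
At P_{Folio} = 101: P_{Quill} = 367/6 + (1/6)·101 = 78.

78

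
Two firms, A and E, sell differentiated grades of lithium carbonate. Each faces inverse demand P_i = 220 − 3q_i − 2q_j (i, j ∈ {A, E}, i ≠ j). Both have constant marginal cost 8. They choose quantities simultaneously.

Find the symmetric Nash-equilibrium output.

Firm A's profit: π = q_A(220 − 3q_A − 2q_E) − 8q_A.
∂π/∂q_A = 212 − 6q_A − 2q_E = 0 ⇒ q_A = 106/3 − (1/3)q_E.
By symmetry q_E = q_A; substituting into the reaction function, (4/3)q_A = 106/3 and q_A = 26.5.

26.5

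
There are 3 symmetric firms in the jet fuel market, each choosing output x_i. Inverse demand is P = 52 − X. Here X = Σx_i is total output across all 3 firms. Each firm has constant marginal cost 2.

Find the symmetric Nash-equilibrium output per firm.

12.5

A representative firm's profit is π_i = x_i(52 − X) − 2x_i, with X = x_i + Σ_{j≠i} x_j.
First-order condition: 50 − 2x_i − Σ_{j≠i} x_j = 0.
Imposing symmetry (x_j = x for all j) turns Σ_{j≠i} x_j into 2x, so 50 = 4x and x = 12.5.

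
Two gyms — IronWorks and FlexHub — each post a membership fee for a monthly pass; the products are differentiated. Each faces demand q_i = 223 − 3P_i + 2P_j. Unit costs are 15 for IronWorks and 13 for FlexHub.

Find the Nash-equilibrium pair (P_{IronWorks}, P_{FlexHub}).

IronWorks's profit: π = (P_{IronWorks} − 15)(223 − 3P_{IronWorks} + 2P_{FlexHub}).
∂π/∂P_{IronWorks} = 268 − 6P_{IronWorks} + 2P_{FlexHub} = 0 ⇒ P_{IronWorks} = 134/3 + (1/3)P_{FlexHub}.
Similarly P_{FlexHub} = 131/3 + (1/3)P_{IronWorks}.
Plugging P_{FlexHub} into IronWorks's best response: P_{IronWorks} = 134/3 + (1/3)(131/3 + (1/3)P_{IronWorks}) ⇒ (8/9)P_{IronWorks} = 533/9, so P_{IronWorks} = 66.625.
Then P_{FlexHub} = 131/3 + (1/3)·66.625 = 65.875.

66.625, 65.875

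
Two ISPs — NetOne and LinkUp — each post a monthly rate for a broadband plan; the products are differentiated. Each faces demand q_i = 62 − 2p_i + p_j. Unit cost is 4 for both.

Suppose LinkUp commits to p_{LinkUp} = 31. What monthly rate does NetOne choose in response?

NetOne's profit: π = (p_{NetOne} − 4)(62 − 2p_{NetOne} + p_{LinkUp}).
∂π/∂p_{NetOne} = 70 − 4p_{NetOne} + p_{LinkUp} = 0 ⇒ p_{NetOne} = 17.5 + 0.25p_{LinkUp}.
At p_{LinkUp} = 31: p_{NetOne} = 17.5 + 0.25·31 = 25.25.

25.25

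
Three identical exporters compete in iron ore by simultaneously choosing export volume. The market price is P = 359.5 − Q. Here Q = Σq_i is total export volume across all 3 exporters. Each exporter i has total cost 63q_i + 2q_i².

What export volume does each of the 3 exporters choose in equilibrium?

A representative exporter's profit is π_i = q_i(359.5 − Q) − 63q_i − 2q_i², with Q = q_i + Σ_{j≠i} q_j.
First-order condition: 296.5 − 6q_i − Σ_{j≠i} q_j = 0.
Imposing symmetry (q_j = q for all j) turns Σ_{j≠i} q_j into 2q, so 296.5 = 8q and q = 37.0625.

37.0625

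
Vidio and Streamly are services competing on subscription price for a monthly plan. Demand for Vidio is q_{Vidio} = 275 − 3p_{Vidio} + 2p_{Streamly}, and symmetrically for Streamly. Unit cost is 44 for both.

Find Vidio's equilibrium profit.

Vidio's profit: π = (p_{Vidio} − 44)(275 − 3p_{Vidio} + 2p_{Streamly}).
∂π/∂p_{Vidio} = 407 − 6p_{Vidio} + 2p_{Streamly} = 0 ⇒ p_{Vidio} = 407/6 + (1/3)p_{Streamly}.
The game is symmetric, so in equilibrium p_{Streamly} = p_{Vidio}: the reaction function gives (2/3)p_{Vidio} = 407/6, hence p_{Vidio} = 101.75.
q_{Vidio} = 275 − 3·101.75 + 2·101.75 = 173.25.
Profit = (101.75 − 44)·173.25 = 10005.1875.

10005.1875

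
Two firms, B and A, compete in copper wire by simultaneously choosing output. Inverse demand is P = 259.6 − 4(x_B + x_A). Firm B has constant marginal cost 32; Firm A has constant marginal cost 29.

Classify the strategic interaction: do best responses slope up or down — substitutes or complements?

strategic substitutes

Firm B's profit: π = x_B(259.6 − 4(x_B + x_A)) − 32x_B.
∂π/∂x_B = 227.6 − 8x_B − 4x_A = 0, so x_B = 28.45 − 0.5x_A.
The best-response slope dx_B/dx_A = −0.5 < 0: the reaction function is downward-sloping, so the choices are strategic substitutes.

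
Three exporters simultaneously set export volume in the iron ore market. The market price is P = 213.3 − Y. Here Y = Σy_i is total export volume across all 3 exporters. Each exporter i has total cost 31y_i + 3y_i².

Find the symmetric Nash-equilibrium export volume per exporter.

18.23

A representative exporter's profit is π_i = y_i(213.3 − Y) − 31y_i − 3y_i², with Y = y_i + Σ_{j≠i} y_j.
First-order condition: 182.3 − 8y_i − Σ_{j≠i} y_j = 0.
With identical exporters, set every y_j = y: then 182.3 − 8y − 2y = 0, i.e. y = 182.3/10 = 18.23.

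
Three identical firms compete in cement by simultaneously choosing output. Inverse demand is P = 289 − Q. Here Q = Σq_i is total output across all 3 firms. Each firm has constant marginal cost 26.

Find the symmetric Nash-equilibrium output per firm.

A representative firm's profit is π_i = q_i(289 − Q) − 26q_i, with Q = q_i + Σ_{j≠i} q_j.
First-order condition: 263 − 2q_i − Σ_{j≠i} q_j = 0.
With identical firms, set every q_j = q: then 263 − 2q − 2q = 0, i.e. q = 263/4 = 65.75.

65.75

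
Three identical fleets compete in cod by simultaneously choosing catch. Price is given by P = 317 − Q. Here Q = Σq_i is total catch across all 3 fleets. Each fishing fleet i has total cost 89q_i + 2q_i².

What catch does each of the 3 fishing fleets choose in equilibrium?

28.5

A representative fishing fleet's profit is π_i = q_i(317 − Q) − 89q_i − 2q_i², with Q = q_i + Σ_{j≠i} q_j.
First-order condition: 228 − 6q_i − Σ_{j≠i} q_j = 0.
With identical fishing fleets, set every q_j = q: then 228 − 6q − 2q = 0, i.e. q = 228/8 = 28.5.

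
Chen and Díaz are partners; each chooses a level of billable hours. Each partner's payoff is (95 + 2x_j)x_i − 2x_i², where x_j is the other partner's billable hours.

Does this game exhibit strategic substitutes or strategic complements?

strategic complements

Chen's payoff is (95 + 2x_D)x_C − 2x_C².
∂π/∂x_C = 95 + 2x_D − 4x_C = 0, so x_C = 23.75 + 0.5x_D.
The best-response slope dx_C/dx_D = 0.5 > 0: the reaction function is upward-sloping, so the choices are strategic complements.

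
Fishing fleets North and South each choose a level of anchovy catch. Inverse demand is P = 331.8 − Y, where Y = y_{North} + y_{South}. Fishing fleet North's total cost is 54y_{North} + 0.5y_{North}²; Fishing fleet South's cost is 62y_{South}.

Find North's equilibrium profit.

Fishing fleet North's profit: π = y_{North}(331.8 − (y_{North} + y_{South})) − 54y_{North} − 0.5y_{North}².
∂π/∂y_{North} = 277.8 − 3y_{North} − y_{South} = 0, so y_{North} = 92.6 − (1/3)y_{South}.
For South: ∂π/∂y_{South} = 269.8 − 2y_{South} − y_{North} = 0 ⇒ y_{South} = 134.9 − 0.5y_{North}.
Substituting the second reaction function into the first: y_{North} = 92.6 − (1/3)(134.9 − 0.5y_{North}), which gives (5/6)y_{North} = 1429/30 ⇒ y_{North} = 57.16.
Then y_{South} = 134.9 − 0.5·57.16 = 106.32.
Price P = 331.8 − 163.48 = 168.32.
North's profit: (168.32 − 54)·57.16 − 0.5(57.16)² = 4900.8984.

4900.8984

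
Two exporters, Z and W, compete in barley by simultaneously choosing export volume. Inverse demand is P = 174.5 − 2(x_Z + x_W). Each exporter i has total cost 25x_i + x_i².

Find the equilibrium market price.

Exporter Z's profit: π = x_Z(174.5 − 2(x_Z + x_W)) − 25x_Z − x_Z².
∂π/∂x_Z = 149.5 − 6x_Z − 2x_W = 0, so x_Z = 299/12 − (1/3)x_W.
Setting x_Z = x_W in the reaction function: x_Z = 299/12 − (1/3)x_Z, so x_Z = (299/12) / (4/3) = 18.6875.
Equilibrium price: P = 174.5 − 2·37.375 = 99.75.

99.75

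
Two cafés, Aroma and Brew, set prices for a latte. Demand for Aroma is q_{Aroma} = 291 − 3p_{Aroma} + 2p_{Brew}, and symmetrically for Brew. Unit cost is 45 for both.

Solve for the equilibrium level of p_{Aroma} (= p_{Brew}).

106.5

Aroma's profit: π = (p_{Aroma} − 45)(291 − 3p_{Aroma} + 2p_{Brew}).
∂π/∂p_{Aroma} = 426 − 6p_{Aroma} + 2p_{Brew} = 0 ⇒ p_{Aroma} = 71 + (1/3)p_{Brew}.
By symmetry p_{Brew} = p_{Aroma}; substituting into the reaction function, (2/3)p_{Aroma} = 71 and p_{Aroma} = 106.5.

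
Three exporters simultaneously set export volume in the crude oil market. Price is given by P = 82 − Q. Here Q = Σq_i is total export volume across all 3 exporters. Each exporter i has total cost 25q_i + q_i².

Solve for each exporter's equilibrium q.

A representative exporter's profit is π_i = q_i(82 − Q) − 25q_i − q_i², with Q = q_i + Σ_{j≠i} q_j.
First-order condition: 57 − 4q_i − Σ_{j≠i} q_j = 0.
In a symmetric equilibrium every exporter chooses the same q, so Σ_{j≠i} q_j = 2q. The condition becomes 57 − 6q = 0, giving q = 57/6 = 9.5.

9.5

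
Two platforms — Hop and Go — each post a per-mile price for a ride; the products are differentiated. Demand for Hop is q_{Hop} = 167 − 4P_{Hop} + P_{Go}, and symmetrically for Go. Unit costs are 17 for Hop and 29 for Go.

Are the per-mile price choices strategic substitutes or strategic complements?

strategic complements

Hop's profit: π = (P_{Hop} − 17)(167 − 4P_{Hop} + P_{Go}).
∂π/∂P_{Hop} = 235 − 8P_{Hop} + P_{Go} = 0 ⇒ P_{Hop} = 29.375 + 0.125P_{Go}.
The best-response slope dP_{Hop}/dP_{Go} = 0.125 > 0: the reaction function is upward-sloping, so the choices are strategic complements.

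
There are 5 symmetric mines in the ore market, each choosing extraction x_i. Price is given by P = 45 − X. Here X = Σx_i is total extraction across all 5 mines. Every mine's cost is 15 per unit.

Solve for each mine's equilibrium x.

5

A representative mine's profit is π_i = x_i(45 − X) − 15x_i, with X = x_i + Σ_{j≠i} x_j.
First-order condition: 30 − 2x_i − Σ_{j≠i} x_j = 0.
With identical mines, set every x_j = x: then 30 − 2x − 4x = 0, i.e. x = 30/6 = 5.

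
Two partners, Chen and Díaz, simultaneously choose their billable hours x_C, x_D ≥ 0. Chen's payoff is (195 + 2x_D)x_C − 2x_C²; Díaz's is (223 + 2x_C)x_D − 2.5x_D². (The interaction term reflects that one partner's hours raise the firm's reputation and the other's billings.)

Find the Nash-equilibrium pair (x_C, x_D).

Expanding Chen's payoff: 195x_C + 2x_Dx_C − 2x_C².
∂π/∂x_C = 195 + 2x_D − 4x_C = 0, so x_C = 48.75 + 0.5x_D.
Likewise for Díaz: x_D = 44.6 + 0.4x_C.
Substituting the second reaction function into the first: x_C = 48.75 + 0.5(44.6 + 0.4x_C), which gives 0.8x_C = 71.05 ⇒ x_C = 88.8125.
Then x_D = 44.6 + 0.4·88.8125 = 80.125.

88.8125, 80.125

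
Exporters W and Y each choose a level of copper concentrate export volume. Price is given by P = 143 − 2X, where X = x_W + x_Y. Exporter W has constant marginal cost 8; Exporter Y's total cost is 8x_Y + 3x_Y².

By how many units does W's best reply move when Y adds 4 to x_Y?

Exporter W's profit: π = x_W(143 − 2(x_W + x_Y)) − 8x_W.
∂π/∂x_W = 135 − 4x_W − 2x_Y = 0, so x_W = 33.75 − 0.5x_Y.
The reaction-function slope is −0.5, so a 4-unit rise in x_Y moves x_W by −0.5 × 4 = −2. W's best response falls — the actions are strategic substitutes.

-2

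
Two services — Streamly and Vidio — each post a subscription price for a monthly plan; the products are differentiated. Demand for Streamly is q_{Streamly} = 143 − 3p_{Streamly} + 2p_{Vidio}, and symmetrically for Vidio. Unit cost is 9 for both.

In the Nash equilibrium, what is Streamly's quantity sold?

100.5

Streamly's profit: π = (p_{Streamly} − 9)(143 − 3p_{Streamly} + 2p_{Vidio}).
∂π/∂p_{Streamly} = 170 − 6p_{Streamly} + 2p_{Vidio} = 0 ⇒ p_{Streamly} = 85/3 + (1/3)p_{Vidio}.
The game is symmetric, so in equilibrium p_{Vidio} = p_{Streamly}: the reaction function gives (2/3)p_{Streamly} = 85/3, hence p_{Streamly} = 42.5.
q_{Streamly} = 143 − 3·42.5 + 2·42.5 = 100.5.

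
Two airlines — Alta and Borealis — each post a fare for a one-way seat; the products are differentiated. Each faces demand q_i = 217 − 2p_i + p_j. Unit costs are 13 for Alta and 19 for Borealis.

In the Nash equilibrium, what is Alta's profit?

9466.88

Alta's profit: π = (p_{Alta} − 13)(217 − 2p_{Alta} + p_{Borealis}).
∂π/∂p_{Alta} = 243 − 4p_{Alta} + p_{Borealis} = 0 ⇒ p_{Alta} = 60.75 + 0.25p_{Borealis}.
Similarly p_{Borealis} = 63.75 + 0.25p_{Alta}.
Substituting the second reaction function into the first: p_{Alta} = 60.75 + 0.25(63.75 + 0.25p_{Alta}), which gives 0.9375p_{Alta} = 76.6875 ⇒ p_{Alta} = 81.8.
Then p_{Borealis} = 63.75 + 0.25·81.8 = 84.2.
q_{Alta} = 217 − 2·81.8 + 84.2 = 137.6.
Profit = (81.8 − 13)·137.6 = 9466.88.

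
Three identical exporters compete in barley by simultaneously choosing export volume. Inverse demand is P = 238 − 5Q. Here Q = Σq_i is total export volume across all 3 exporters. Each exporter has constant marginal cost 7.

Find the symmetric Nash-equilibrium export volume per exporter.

11.55

A representative exporter's profit is π_i = q_i(238 − 5Q) − 7q_i, with Q = q_i + Σ_{j≠i} q_j.
First-order condition: 231 − 10q_i − 5Σ_{j≠i} q_j = 0.
Imposing symmetry (q_j = q for all j) turns Σ_{j≠i} q_j into 2q, so 231 = 20q and q = 11.55.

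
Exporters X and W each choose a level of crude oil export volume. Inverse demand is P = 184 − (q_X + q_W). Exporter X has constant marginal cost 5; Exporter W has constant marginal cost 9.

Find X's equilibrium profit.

3721

Exporter X's profit: π = q_X(184 − (q_X + q_W)) − 5q_X.
∂π/∂q_X = 179 − 2q_X − q_W = 0, so q_X = 89.5 − 0.5q_W.
By the same steps for W: q_W = 87.5 − 0.5q_X.
Plugging q_W into X's best response: q_X = 89.5 − 0.5(87.5 − 0.5q_X) ⇒ 0.75q_X = 45.75, so q_X = 61.
Then q_W = 87.5 − 0.5·61 = 57.
Price P = 184 − 118 = 66.
X's profit: (66 − 5)·61 = 3721.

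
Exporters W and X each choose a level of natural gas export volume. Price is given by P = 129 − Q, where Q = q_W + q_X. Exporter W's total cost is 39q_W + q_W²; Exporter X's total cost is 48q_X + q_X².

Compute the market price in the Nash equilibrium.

Exporter W's profit: π = q_W(129 − (q_W + q_X)) − 39q_W − q_W².
∂π/∂q_W = 90 − 4q_W − q_X = 0, so q_W = 22.5 − 0.25q_X.
By the same steps for X: q_X = 20.25 − 0.25q_W.
Substituting the second reaction function into the first: q_W = 22.5 − 0.25(20.25 − 0.25q_W), which gives 0.9375q_W = 17.4375 ⇒ q_W = 18.6.
Then q_X = 20.25 − 0.25·18.6 = 15.6.
Equilibrium price: P = 129 − 34.2 = 94.8.

94.8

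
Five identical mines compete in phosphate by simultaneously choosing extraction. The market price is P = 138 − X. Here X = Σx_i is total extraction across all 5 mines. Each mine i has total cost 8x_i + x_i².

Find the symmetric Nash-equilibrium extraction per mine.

16.25

A representative mine's profit is π_i = x_i(138 − X) − 8x_i − x_i², with X = x_i + Σ_{j≠i} x_j.
First-order condition: 130 − 4x_i − Σ_{j≠i} x_j = 0.
Imposing symmetry (x_j = x for all j) turns Σ_{j≠i} x_j into 4x, so 130 = 8x and x = 16.25.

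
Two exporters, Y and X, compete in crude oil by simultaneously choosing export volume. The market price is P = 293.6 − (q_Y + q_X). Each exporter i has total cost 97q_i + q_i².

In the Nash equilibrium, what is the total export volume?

Exporter Y's profit: π = q_Y(293.6 − (q_Y + q_X)) − 97q_Y − q_Y².
∂π/∂q_Y = 196.6 − 4q_Y − q_X = 0, so q_Y = 49.15 − 0.25q_X.
Setting q_Y = q_X in the reaction function: q_Y = 49.15 − 0.25q_Y, so q_Y = 49.15 / 1.25 = 39.32.
Total export volume: 39.32 + 39.32 = 78.64.

78.64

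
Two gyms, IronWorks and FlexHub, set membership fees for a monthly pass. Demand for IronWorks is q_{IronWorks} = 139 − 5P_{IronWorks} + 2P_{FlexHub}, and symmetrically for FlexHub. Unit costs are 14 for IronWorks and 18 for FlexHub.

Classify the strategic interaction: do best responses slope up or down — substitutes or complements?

strategic complements

IronWorks's profit: π = (P_{IronWorks} − 14)(139 − 5P_{IronWorks} + 2P_{FlexHub}).
∂π/∂P_{IronWorks} = 209 − 10P_{IronWorks} + 2P_{FlexHub} = 0 ⇒ P_{IronWorks} = 20.9 + 0.2P_{FlexHub}.
The best-response slope dP_{IronWorks}/dP_{FlexHub} = 0.2 > 0: the reaction function is upward-sloping, so the choices are strategic complements.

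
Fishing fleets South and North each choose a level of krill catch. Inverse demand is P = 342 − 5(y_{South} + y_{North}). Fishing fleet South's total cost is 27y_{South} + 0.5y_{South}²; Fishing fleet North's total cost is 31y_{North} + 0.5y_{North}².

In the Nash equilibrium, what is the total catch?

Fishing fleet South's profit: π = y_{South}(342 − 5(y_{South} + y_{North})) − 27y_{South} − 0.5y_{South}².
∂π/∂y_{South} = 315 − 11y_{South} − 5y_{North} = 0, so y_{South} = 315/11 − (5/11)y_{North}.
By the same steps for North: y_{North} = 311/11 − (5/11)y_{South}.
Substituting the second reaction function into the first: y_{South} = 315/11 − (5/11)(311/11 − (5/11)y_{South}), which gives (96/121)y_{South} = 1910/121 ⇒ y_{South} = 955/48.
Then y_{North} = 311/11 − (5/11)·(955/48) = 923/48.
Total catch: 955/48 + 923/48 = 39.125.

39.125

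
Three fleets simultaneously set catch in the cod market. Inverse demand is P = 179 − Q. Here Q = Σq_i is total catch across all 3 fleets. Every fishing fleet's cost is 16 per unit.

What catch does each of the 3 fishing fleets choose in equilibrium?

A representative fishing fleet's profit is π_i = q_i(179 − Q) − 16q_i, with Q = q_i + Σ_{j≠i} q_j.
First-order condition: 163 − 2q_i − Σ_{j≠i} q_j = 0.
Imposing symmetry (q_j = q for all j) turns Σ_{j≠i} q_j into 2q, so 163 = 4q and q = 40.75.

40.75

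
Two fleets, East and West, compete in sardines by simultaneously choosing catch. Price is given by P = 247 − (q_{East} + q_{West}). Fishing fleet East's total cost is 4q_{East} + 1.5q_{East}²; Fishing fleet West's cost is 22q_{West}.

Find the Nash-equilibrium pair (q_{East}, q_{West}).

29, 98

Fishing fleet East's profit: π = q_{East}(247 − (q_{East} + q_{West})) − 4q_{East} − 1.5q_{East}².
∂π/∂q_{East} = 243 − 5q_{East} − q_{West} = 0, so q_{East} = 48.6 − 0.2q_{West}.
For West: ∂π/∂q_{West} = 225 − 2q_{West} − q_{East} = 0 ⇒ q_{West} = 112.5 − 0.5q_{East}.
Solving the two reaction functions simultaneously: (1 − (−0.2)(−0.5))q_{East} = 48.6 − 0.2·112.5, so 0.9q_{East} = 26.1 and q_{East} = 29.
Then q_{West} = 112.5 − 0.5·29 = 98.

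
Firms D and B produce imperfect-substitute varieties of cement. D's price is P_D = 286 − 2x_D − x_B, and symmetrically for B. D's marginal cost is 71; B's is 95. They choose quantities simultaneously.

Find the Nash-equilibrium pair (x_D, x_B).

44.6, 36.6

Firm D's profit: π = x_D(286 − 2x_D − x_B) − 71x_D.
∂π/∂x_D = 215 − 4x_D − x_B = 0 ⇒ x_D = 53.75 − 0.25x_B.
Similarly x_B = 47.75 − 0.25x_D.
Solving the two reaction functions simultaneously: (1 − (−0.25)(−0.25))x_D = 53.75 − 0.25·47.75, so 0.9375x_D = 41.8125 and x_D = 44.6.
Then x_B = 47.75 − 0.25·44.6 = 36.6.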